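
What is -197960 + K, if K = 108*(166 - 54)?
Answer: -185864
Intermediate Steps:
K = 12096 (K = 108*112 = 12096)
-197960 + K = -197960 + 12096 = -185864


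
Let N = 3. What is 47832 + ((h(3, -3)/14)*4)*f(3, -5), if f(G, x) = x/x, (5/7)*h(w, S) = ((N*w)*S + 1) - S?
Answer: 239114/5 ≈ 47823.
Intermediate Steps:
h(w, S) = 7/5 - 7*S/5 + 21*S*w/5 (h(w, S) = 7*(((3*w)*S + 1) - S)/5 = 7*((3*S*w + 1) - S)/5 = 7*((1 + 3*S*w) - S)/5 = 7*(1 - S + 3*S*w)/5 = 7/5 - 7*S/5 + 21*S*w/5)
f(G, x) = 1
47832 + ((h(3, -3)/14)*4)*f(3, -5) = 47832 + (((7/5 - 7/5*(-3) + (21/5)*(-3)*3)/14)*4)*1 = 47832 + (((7/5 + 21/5 - 189/5)*(1/14))*4)*1 = 47832 + (-161/5*1/14*4)*1 = 47832 - 23/10*4*1 = 47832 - 46/5*1 = 47832 - 46/5 = 239114/5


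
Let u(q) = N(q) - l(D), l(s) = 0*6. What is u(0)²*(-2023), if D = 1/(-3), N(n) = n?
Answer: 0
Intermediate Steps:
D = -⅓ ≈ -0.33333
l(s) = 0
u(q) = q (u(q) = q - 1*0 = q + 0 = q)
u(0)²*(-2023) = 0²*(-2023) = 0*(-2023) = 0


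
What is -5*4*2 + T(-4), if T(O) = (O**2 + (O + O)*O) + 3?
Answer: 11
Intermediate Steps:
T(O) = 3 + 3*O**2 (T(O) = (O**2 + (2*O)*O) + 3 = (O**2 + 2*O**2) + 3 = 3*O**2 + 3 = 3 + 3*O**2)
-5*4*2 + T(-4) = -5*4*2 + (3 + 3*(-4)**2) = -20*2 + (3 + 3*16) = -40 + (3 + 48) = -40 + 51 = 11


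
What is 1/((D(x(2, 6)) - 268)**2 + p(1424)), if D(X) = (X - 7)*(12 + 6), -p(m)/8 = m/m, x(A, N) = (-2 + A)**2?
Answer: 1/155228 ≈ 6.4421e-6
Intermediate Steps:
p(m) = -8 (p(m) = -8*m/m = -8*1 = -8)
D(X) = -126 + 18*X (D(X) = (-7 + X)*18 = -126 + 18*X)
1/((D(x(2, 6)) - 268)**2 + p(1424)) = 1/(((-126 + 18*(-2 + 2)**2) - 268)**2 - 8) = 1/(((-126 + 18*0**2) - 268)**2 - 8) = 1/(((-126 + 18*0) - 268)**2 - 8) = 1/(((-126 + 0) - 268)**2 - 8) = 1/((-126 - 268)**2 - 8) = 1/((-394)**2 - 8) = 1/(155236 - 8) = 1/155228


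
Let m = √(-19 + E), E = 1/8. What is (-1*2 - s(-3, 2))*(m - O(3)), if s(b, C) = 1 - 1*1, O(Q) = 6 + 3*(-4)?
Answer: -12 - I*√302/2 ≈ -12.0 - 8.6891*I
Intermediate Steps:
E = ⅛ ≈ 0.12500
O(Q) = -6 (O(Q) = 6 - 12 = -6)
s(b, C) = 0 (s(b, C) = 1 - 1 = 0)
m = I*√302/4 (m = √(-19 + ⅛) = √(-151/8) = I*√302/4 ≈ 4.3445*I)
(-1*2 - s(-3, 2))*(m - O(3)) = (-1*2 - 1*0)*(I*√302/4 - 1*(-6)) = (-2 + 0)*(I*√302/4 + 6) = -2*(6 + I*√302/4) = -12 - I*√302/2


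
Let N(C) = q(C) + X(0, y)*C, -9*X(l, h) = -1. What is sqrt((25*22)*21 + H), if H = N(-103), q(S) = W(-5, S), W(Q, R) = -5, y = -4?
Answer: sqrt(103802)/3 ≈ 107.39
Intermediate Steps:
X(l, h) = 1/9 (X(l, h) = -1/9*(-1) = 1/9)
q(S) = -5
N(C) = -5 + C/9
H = -148/9 (H = -5 + (1/9)*(-103) = -5 - 103/9 = -148/9 ≈ -16.444)
sqrt((25*22)*21 + H) = sqrt((25*22)*21 - 148/9) = sqrt(550*21 - 148/9) = sqrt(11550 - 148/9) = sqrt(103802/9) = sqrt(103802)/3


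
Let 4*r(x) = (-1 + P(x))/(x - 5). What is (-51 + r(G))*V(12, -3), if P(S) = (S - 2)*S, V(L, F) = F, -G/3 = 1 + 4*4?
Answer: 3027/16 ≈ 189.19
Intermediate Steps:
G = -51 (G = -3*(1 + 4*4) = -3*(1 + 16) = -3*17 = -51)
P(S) = S*(-2 + S) (P(S) = (-2 + S)*S = S*(-2 + S))
r(x) = (-1 + x*(-2 + x))/(4*(-5 + x)) (r(x) = ((-1 + x*(-2 + x))/(x - 5))/4 = ((-1 + x*(-2 + x))/(-5 + x))/4 = (-1 + x*(-2 + x))/(4*(-5 + x)))
(-51 + r(G))*V(12, -3) = (-51 + (-1 - 51*(-2 - 51))/(4*(-5 - 51)))*(-3) = (-51 + (1/4)*(-1 - 51*(-53))/(-56))*(-3) = (-51 + (1/4)*(-1/56)*(-1 + 2703))*(-3) = (-51 + (1/4)*(-1/56)*2702)*(-3) = (-51 - 193/16)*(-3) = -1009/16*(-3) = 3027/16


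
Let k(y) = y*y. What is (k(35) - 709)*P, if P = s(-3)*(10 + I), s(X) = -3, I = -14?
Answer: 6192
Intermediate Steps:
k(y) = y²
P = 12 (P = -3*(10 - 14) = -3*(-4) = 12)
(k(35) - 709)*P = (35² - 709)*12 = (1225 - 709)*12 = 516*12 = 6192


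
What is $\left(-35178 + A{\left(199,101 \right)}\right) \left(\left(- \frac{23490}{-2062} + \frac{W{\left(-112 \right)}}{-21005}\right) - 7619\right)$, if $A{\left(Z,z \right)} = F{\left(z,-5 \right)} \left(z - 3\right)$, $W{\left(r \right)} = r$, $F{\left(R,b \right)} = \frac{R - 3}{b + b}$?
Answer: $\frac{29769264621257616}{108280775} \approx 2.7493 \cdot 10^{8}$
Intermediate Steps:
$F{\left(R,b \right)} = \frac{-3 + R}{2 b}$
$A{\left(Z,z \right)} = \left(-3 + z\right) \left(\frac{3}{10} - \frac{z}{10}\right)$ ($A{\left(Z,z \right)} = \frac{-3 + z}{2 \left(-5\right)} \left(z - 3\right) = \frac{1}{2} \left(- \frac{1}{5}\right) \left(-3 + z\right) \left(-3 + z\right) = \left(\frac{3}{10} - \frac{z}{10}\right) \left(-3 + z\right) = \left(-3 + z\right) \left(\frac{3}{10} - \frac{z}{10}\right)$)
$\left(-35178 + A{\left(199,101 \right)}\right) \left(\left(- \frac{23490}{-2062} + \frac{W{\left(-112 \right)}}{-21005}\right) - 7619\right) = \left(-35178 - \frac{\left(-3 + 101\right)^{2}}{10}\right) \left(\left(- \frac{23490}{-2062} - \frac{112}{-21005}\right) - 7619\right) = \left(-35178 - \frac{98^{2}}{10}\right) \left(\left(\left(-23490\right) \left(- \frac{1}{2062}\right) - - \frac{112}{21005}\right) - 7619\right) = \left(-35178 - \frac{4802}{5}\right) \left(\left(\frac{11745}{1031} + \frac{112}{21005}\right) - 7619\right) = \left(-35178 - \frac{4802}{5}\right) \left(\frac{246819197}{21656155} - 7619\right) = \left(- \frac{180692}{5}\right) \left(- \frac{164751425748}{21656155}\right) = \frac{29769264621257616}{108280775}$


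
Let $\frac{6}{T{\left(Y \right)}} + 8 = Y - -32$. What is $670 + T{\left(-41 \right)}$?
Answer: $\frac{11384}{17} \approx 669.65$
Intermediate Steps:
$T{\left(Y \right)} = \frac{6}{24 + Y}$ ($T{\left(Y \right)} = \frac{6}{-8 + \left(Y - -32\right)} = \frac{6}{-8 + \left(Y + 32\right)} = \frac{6}{-8 + \left(32 + Y\right)} = \frac{6}{24 + Y}$)
$670 + T{\left(-41 \right)} = 670 + \frac{6}{24 - 41} = 670 + \frac{6}{-17} = 670 + 6 \left(- \frac{1}{17}\right) = 670 - \frac{6}{17} = \frac{11384}{17}$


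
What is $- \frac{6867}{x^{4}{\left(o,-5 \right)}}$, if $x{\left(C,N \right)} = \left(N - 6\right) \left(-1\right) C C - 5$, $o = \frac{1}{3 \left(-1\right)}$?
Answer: $- \frac{45054387}{1336336} \approx -33.715$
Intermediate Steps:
$o = - \frac{1}{3}$ ($o = \frac{1}{-3} = - \frac{1}{3} \approx -0.33333$)
$x{\left(C,N \right)} = -5 + C^{2} \left(6 - N\right)$ ($x{\left(C,N \right)} = \left(N - 6\right) \left(-1\right) C C - 5 = \left(-6 + N\right) \left(-1\right) C C - 5 = \left(6 - N\right) C C - 5 = C \left(6 - N\right) C - 5 = C^{2} \left(6 - N\right) - 5 = -5 + C^{2} \left(6 - N\right)$)
$- \frac{6867}{x^{4}{\left(o,-5 \right)}} = - \frac{6867}{\left(-5 + 6 \left(- \frac{1}{3}\right)^{2} - - 5 \left(- \frac{1}{3}\right)^{2}\right)^{4}} = - \frac{6867}{\left(-5 + 6 \cdot \frac{1}{9} - \left(-5\right) \frac{1}{9}\right)^{4}} = - \frac{6867}{\left(-5 + \frac{2}{3} + \frac{5}{9}\right)^{4}} = - \frac{6867}{\left(- \frac{34}{9}\right)^{4}} = - \frac{6867}{\frac{1336336}{6561}} = \left(-6867\right) \frac{6561}{1336336} = - \frac{45054387}{1336336}$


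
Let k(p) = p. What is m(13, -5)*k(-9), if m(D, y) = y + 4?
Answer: 9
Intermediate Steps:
m(D, y) = 4 + y
m(13, -5)*k(-9) = (4 - 5)*(-9) = -1*(-9) = 9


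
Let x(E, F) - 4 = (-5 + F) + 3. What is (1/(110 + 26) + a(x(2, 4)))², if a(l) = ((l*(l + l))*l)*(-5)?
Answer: 86294350081/18496 ≈ 4.6656e+6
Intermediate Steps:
x(E, F) = 2 + F (x(E, F) = 4 + ((-5 + F) + 3) = 4 + (-2 + F) = 2 + F)
a(l) = -10*l³ (a(l) = ((l*(2*l))*l)*(-5) = ((2*l²)*l)*(-5) = (2*l³)*(-5) = -10*l³)
(1/(110 + 26) + a(x(2, 4)))² = (1/(110 + 26) - 10*(2 + 4)³)² = (1/136 - 10*6³)² = (1/136 - 10*216)² = (1/136 - 2160)² = (-293759/136)² = 86294350081/18496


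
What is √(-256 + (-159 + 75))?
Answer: 2*I*√85 ≈ 18.439*I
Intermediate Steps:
√(-256 + (-159 + 75)) = √(-256 - 84) = √(-340) = 2*I*√85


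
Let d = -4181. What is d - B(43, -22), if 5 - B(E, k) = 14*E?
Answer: -3584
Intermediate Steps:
B(E, k) = 5 - 14*E
d - B(43, -22) = -4181 - (5 - 14*43) = -4181 - (5 - 602) = -4181 - 1*(-597) = -4181 + 597 = -3584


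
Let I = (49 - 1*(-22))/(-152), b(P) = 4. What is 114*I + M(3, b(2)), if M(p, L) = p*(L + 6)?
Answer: -93/4 ≈ -23.250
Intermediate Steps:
I = -71/152 (I = (49 + 22)*(-1/152) = 71*(-1/152) = -71/152 ≈ -0.46711)
M(p, L) = p*(6 + L)
114*I + M(3, b(2)) = 114*(-71/152) + 3*(6 + 4) = -213/4 + 3*10 = -213/4 + 30 = -93/4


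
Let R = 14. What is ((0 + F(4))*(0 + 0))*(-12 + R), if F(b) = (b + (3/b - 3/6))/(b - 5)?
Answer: 0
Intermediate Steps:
F(b) = (-½ + b + 3/b)/(-5 + b) (F(b) = (b + (3/b - 3*⅙))/(-5 + b) = (b + (3/b - ½))/(-5 + b) = (b + (-½ + 3/b))/(-5 + b) = (-½ + b + 3/b)/(-5 + b))
((0 + F(4))*(0 + 0))*(-12 + R) = ((0 + (3 + 4² - ½*4)/(4*(-5 + 4)))*(0 + 0))*(-12 + 14) = ((0 + (¼)*(3 + 16 - 2)/(-1))*0)*2 = ((0 + (¼)*(-1)*17)*0)*2 = ((0 - 17/4)*0)*2 = -17/4*0*2 = 0*2 = 0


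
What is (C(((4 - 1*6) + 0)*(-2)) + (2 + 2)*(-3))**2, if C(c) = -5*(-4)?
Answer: 64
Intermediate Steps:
C(c) = 20
(C(((4 - 1*6) + 0)*(-2)) + (2 + 2)*(-3))**2 = (20 + (2 + 2)*(-3))**2 = (20 + 4*(-3))**2 = (20 - 12)**2 = 8**2 = 64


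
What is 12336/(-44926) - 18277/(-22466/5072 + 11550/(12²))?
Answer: -1563533984988/6475251769 ≈ -241.46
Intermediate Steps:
12336/(-44926) - 18277/(-22466/5072 + 11550/(12²)) = 12336*(-1/44926) - 18277/(-22466*1/5072 + 11550/144) = -6168/22463 - 18277/(-11233/2536 + 11550*(1/144)) = -6168/22463 - 18277/(-11233/2536 + 1925/24) = -6168/22463 - 18277/288263/3804 = -6168/22463 - 18277*3804/288263 = -6168/22463 - 69525708/288263 = -1563533984988/6475251769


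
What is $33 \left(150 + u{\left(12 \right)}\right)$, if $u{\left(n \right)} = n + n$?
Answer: $5742$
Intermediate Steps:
$u{\left(n \right)} = 2 n$
$33 \left(150 + u{\left(12 \right)}\right) = 33 \left(150 + 2 \cdot 12\right) = 33 \left(150 + 24\right) = 33 \cdot 174 = 5742$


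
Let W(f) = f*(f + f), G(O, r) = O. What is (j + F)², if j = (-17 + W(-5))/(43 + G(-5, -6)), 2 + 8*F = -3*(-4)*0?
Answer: 2209/5776 ≈ 0.38244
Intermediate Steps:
F = -¼ (F = -¼ + (-3*(-4)*0)/8 = -¼ + (12*0)/8 = -¼ + (⅛)*0 = -¼ + 0 = -¼ ≈ -0.25000)
W(f) = 2*f² (W(f) = f*(2*f) = 2*f²)
j = 33/38 (j = (-17 + 2*(-5)²)/(43 - 5) = (-17 + 2*25)/38 = (-17 + 50)*(1/38) = 33*(1/38) = 33/38 ≈ 0.86842)
(j + F)² = (33/38 - ¼)² = (47/76)² = 2209/5776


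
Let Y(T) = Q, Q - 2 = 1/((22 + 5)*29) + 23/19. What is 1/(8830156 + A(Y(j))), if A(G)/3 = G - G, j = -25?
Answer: 1/8830156 ≈ 1.1325e-7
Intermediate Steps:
Q = 47782/14877 (Q = 2 + (1/((22 + 5)*29) + 23/19) = 2 + ((1/29)/27 + 23*(1/19)) = 2 + ((1/27)*(1/29) + 23/19) = 2 + (1/783 + 23/19) = 2 + 18028/14877 = 47782/14877 ≈ 3.2118)
Y(T) = 47782/14877
A(G) = 0 (A(G) = 3*(G - G) = 3*0 = 0)
1/(8830156 + A(Y(j))) = 1/(8830156 + 0) = 1/8830156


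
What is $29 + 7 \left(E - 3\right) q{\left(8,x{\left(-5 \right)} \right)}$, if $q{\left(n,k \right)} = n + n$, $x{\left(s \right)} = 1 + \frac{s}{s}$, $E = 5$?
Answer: $253$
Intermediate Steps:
$x{\left(s \right)} = 2$ ($x{\left(s \right)} = 1 + 1 = 2$)
$q{\left(n,k \right)} = 2 n$
$29 + 7 \left(E - 3\right) q{\left(8,x{\left(-5 \right)} \right)} = 29 + 7 \left(5 - 3\right) 2 \cdot 8 = 29 + 7 \cdot 2 \cdot 16 = 29 + 14 \cdot 16 = 29 + 224 = 253$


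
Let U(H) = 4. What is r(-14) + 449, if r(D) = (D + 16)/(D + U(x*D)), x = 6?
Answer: 2244/5 ≈ 448.80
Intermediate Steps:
r(D) = (16 + D)/(4 + D) (r(D) = (D + 16)/(D + 4) = (16 + D)/(4 + D))
r(-14) + 449 = (16 - 14)/(4 - 14) + 449 = 2/(-10) + 449 = -⅒*2 + 449 = -⅕ + 449 = 2244/5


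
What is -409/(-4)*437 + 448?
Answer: 180525/4 ≈ 45131.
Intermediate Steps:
-409/(-4)*437 + 448 = -409*(-¼)*437 + 448 = (409/4)*437 + 448 = 178733/4 + 448 = 180525/4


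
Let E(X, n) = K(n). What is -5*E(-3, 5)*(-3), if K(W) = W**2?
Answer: 375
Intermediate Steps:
E(X, n) = n**2
-5*E(-3, 5)*(-3) = -5*5**2*(-3) = -5*25*(-3) = -125*(-3) = 375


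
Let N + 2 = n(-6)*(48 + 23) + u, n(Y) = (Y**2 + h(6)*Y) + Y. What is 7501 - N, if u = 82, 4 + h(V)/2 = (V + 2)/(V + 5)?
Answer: 27529/11 ≈ 2502.6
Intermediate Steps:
h(V) = -8 + 2*(2 + V)/(5 + V) (h(V) = -8 + 2*((V + 2)/(V + 5)) = -8 + 2*((2 + V)/(5 + V)) = -8 + 2*(2 + V)/(5 + V))
n(Y) = Y**2 - 61*Y/11 (n(Y) = (Y**2 + (6*(-6 - 1*6)/(5 + 6))*Y) + Y = (Y**2 + (6*(-6 - 6)/11)*Y) + Y = (Y**2 + (6*(1/11)*(-12))*Y) + Y = (Y**2 - 72*Y/11) + Y = Y**2 - 61*Y/11)
N = 54982/11 (N = -2 + (((1/11)*(-6)*(-61 + 11*(-6)))*(48 + 23) + 82) = -2 + (((1/11)*(-6)*(-61 - 66))*71 + 82) = -2 + (((1/11)*(-6)*(-127))*71 + 82) = -2 + ((762/11)*71 + 82) = -2 + (54102/11 + 82) = -2 + 55004/11 = 54982/11 ≈ 4998.4)
7501 - N = 7501 - 1*54982/11 = 7501 - 54982/11 = 27529/11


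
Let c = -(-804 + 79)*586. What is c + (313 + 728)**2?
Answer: 1508531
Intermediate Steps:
c = 424850 (c = -(-725)*586 = -1*(-424850) = 424850)
c + (313 + 728)**2 = 424850 + (313 + 728)**2 = 424850 + 1041**2 = 424850 + 1083681 = 1508531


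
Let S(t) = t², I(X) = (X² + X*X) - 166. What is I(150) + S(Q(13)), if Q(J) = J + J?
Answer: 45510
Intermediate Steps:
Q(J) = 2*J
I(X) = -166 + 2*X² (I(X) = (X² + X²) - 166 = 2*X² - 166 = -166 + 2*X²)
I(150) + S(Q(13)) = (-166 + 2*150²) + (2*13)² = (-166 + 2*22500) + 26² = (-166 + 45000) + 676 = 44834 + 676 = 45510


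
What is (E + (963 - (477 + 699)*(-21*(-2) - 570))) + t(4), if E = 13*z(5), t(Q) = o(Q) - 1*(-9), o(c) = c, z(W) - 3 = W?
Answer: 622008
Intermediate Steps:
z(W) = 3 + W
t(Q) = 9 + Q (t(Q) = Q - 1*(-9) = Q + 9 = 9 + Q)
E = 104 (E = 13*(3 + 5) = 13*8 = 104)
(E + (963 - (477 + 699)*(-21*(-2) - 570))) + t(4) = (104 + (963 - (477 + 699)*(-21*(-2) - 570))) + (9 + 4) = (104 + (963 - 1176*(42 - 570))) + 13 = (104 + (963 - 1176*(-528))) + 13 = (104 + (963 - 1*(-620928))) + 13 = (104 + (963 + 620928)) + 13 = (104 + 621891) + 13 = 621995 + 13 = 622008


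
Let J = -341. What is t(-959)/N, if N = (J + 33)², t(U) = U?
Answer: -137/13552 ≈ -0.010109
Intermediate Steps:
N = 94864 (N = (-341 + 33)² = (-308)² = 94864)
t(-959)/N = -959/94864 = -959*1/94864 = -137/13552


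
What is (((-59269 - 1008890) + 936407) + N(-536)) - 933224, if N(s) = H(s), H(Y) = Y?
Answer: -1065512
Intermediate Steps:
N(s) = s
(((-59269 - 1008890) + 936407) + N(-536)) - 933224 = (((-59269 - 1008890) + 936407) - 536) - 933224 = ((-1068159 + 936407) - 536) - 933224 = (-131752 - 536) - 933224 = -132288 - 933224 = -1065512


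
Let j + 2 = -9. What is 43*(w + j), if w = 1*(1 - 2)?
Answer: -516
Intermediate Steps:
j = -11 (j = -2 - 9 = -11)
w = -1 (w = 1*(-1) = -1)
43*(w + j) = 43*(-1 - 11) = 43*(-12) = -516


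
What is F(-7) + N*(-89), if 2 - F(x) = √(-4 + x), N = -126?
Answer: 11216 - I*√11 ≈ 11216.0 - 3.3166*I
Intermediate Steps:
F(x) = 2 - √(-4 + x)
F(-7) + N*(-89) = (2 - √(-4 - 7)) - 126*(-89) = (2 - √(-11)) + 11214 = (2 - I*√11) + 11214 = 11216 - I*√11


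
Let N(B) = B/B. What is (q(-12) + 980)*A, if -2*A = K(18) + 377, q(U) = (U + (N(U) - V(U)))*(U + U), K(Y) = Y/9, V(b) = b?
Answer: -181162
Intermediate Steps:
N(B) = 1
K(Y) = Y/9 (K(Y) = Y*(1/9) = Y/9)
q(U) = 2*U (q(U) = (U + (1 - U))*(U + U) = 1*(2*U) = 2*U)
A = -379/2 (A = -((1/9)*18 + 377)/2 = -(2 + 377)/2 = -1/2*379 = -379/2 ≈ -189.50)
(q(-12) + 980)*A = (2*(-12) + 980)*(-379/2) = (-24 + 980)*(-379/2) = 956*(-379/2) = -181162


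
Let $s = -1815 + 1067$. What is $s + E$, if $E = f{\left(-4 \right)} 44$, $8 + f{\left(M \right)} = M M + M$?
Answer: $-572$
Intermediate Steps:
$f{\left(M \right)} = -8 + M + M^{2}$ ($f{\left(M \right)} = -8 + \left(M M + M\right) = -8 + \left(M^{2} + M\right) = -8 + \left(M + M^{2}\right) = -8 + M + M^{2}$)
$s = -748$
$E = 176$ ($E = \left(-8 - 4 + \left(-4\right)^{2}\right) 44 = \left(-8 - 4 + 16\right) 44 = 4 \cdot 44 = 176$)
$s + E = -748 + 176 = -572$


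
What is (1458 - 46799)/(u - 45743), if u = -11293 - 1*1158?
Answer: 45341/58194 ≈ 0.77914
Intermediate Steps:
u = -12451 (u = -11293 - 1158 = -12451)
(1458 - 46799)/(u - 45743) = (1458 - 46799)/(-12451 - 45743) = -45341/(-58194) = -45341*(-1/58194) = 45341/58194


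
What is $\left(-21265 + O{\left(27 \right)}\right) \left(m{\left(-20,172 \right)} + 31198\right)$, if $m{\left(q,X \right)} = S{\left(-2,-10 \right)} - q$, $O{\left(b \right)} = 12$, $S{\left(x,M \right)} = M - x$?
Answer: $-663306130$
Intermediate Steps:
$m{\left(q,X \right)} = -8 - q$ ($m{\left(q,X \right)} = \left(-10 - -2\right) - q = \left(-10 + 2\right) - q = -8 - q$)
$\left(-21265 + O{\left(27 \right)}\right) \left(m{\left(-20,172 \right)} + 31198\right) = \left(-21265 + 12\right) \left(\left(-8 - -20\right) + 31198\right) = - 21253 \left(\left(-8 + 20\right) + 31198\right) = - 21253 \left(12 + 31198\right) = \left(-21253\right) 31210 = -663306130$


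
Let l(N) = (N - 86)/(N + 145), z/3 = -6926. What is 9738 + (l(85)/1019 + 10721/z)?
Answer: 11854753513783/1217434965 ≈ 9737.5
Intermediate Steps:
z = -20778 (z = 3*(-6926) = -20778)
l(N) = (-86 + N)/(145 + N)
9738 + (l(85)/1019 + 10721/z) = 9738 + (((-86 + 85)/(145 + 85))/1019 + 10721/(-20778)) = 9738 + ((-1/230)*(1/1019) + 10721*(-1/20778)) = 9738 + (((1/230)*(-1))*(1/1019) - 10721/20778) = 9738 + (-1/230*1/1019 - 10721/20778) = 9738 + (-1/234370 - 10721/20778) = 9738 - 628175387/1217434965 = 11854753513783/1217434965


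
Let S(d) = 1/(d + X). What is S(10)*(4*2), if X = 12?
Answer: 4/11 ≈ 0.36364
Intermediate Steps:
S(d) = 1/(12 + d) (S(d) = 1/(d + 12) = 1/(12 + d))
S(10)*(4*2) = (4*2)/(12 + 10) = 8/22 = (1/22)*8 = 4/11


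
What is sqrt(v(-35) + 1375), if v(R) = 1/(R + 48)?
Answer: 2*sqrt(58097)/13 ≈ 37.082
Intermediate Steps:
v(R) = 1/(48 + R)
sqrt(v(-35) + 1375) = sqrt(1/(48 - 35) + 1375) = sqrt(1/13 + 1375) = sqrt(17876/13) = 2*sqrt(58097)/13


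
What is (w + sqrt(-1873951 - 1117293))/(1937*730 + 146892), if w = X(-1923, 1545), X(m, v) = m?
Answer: -1923/1560902 + I*sqrt(747811)/780451 ≈ -0.001232 + 0.001108*I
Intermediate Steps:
w = -1923
(w + sqrt(-1873951 - 1117293))/(1937*730 + 146892) = (-1923 + sqrt(-1873951 - 1117293))/(1937*730 + 146892) = (-1923 + sqrt(-2991244))/(1414010 + 146892) = (-1923 + 2*I*sqrt(747811))/1560902 = (-1923 + 2*I*sqrt(747811))*(1/1560902) = -1923/1560902 + I*sqrt(747811)/780451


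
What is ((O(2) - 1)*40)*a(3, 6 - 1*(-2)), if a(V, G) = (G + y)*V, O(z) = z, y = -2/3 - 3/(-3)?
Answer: 1000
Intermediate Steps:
y = ⅓ (y = -2*⅓ - 3*(-⅓) = -⅔ + 1 = ⅓ ≈ 0.33333)
a(V, G) = V*(⅓ + G) (a(V, G) = (G + ⅓)*V = (⅓ + G)*V = V*(⅓ + G))
((O(2) - 1)*40)*a(3, 6 - 1*(-2)) = ((2 - 1)*40)*(3*(⅓ + (6 - 1*(-2)))) = (1*40)*(3*(⅓ + (6 + 2))) = 40*(3*(⅓ + 8)) = 40*(3*(25/3)) = 40*25 = 1000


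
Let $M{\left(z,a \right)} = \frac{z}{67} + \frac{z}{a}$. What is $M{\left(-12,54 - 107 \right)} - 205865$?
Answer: $- \frac{731026447}{3551} \approx -2.0587 \cdot 10^{5}$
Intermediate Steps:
$M{\left(z,a \right)} = \frac{z}{67} + \frac{z}{a}$ ($M{\left(z,a \right)} = z \frac{1}{67} + \frac{z}{a} = \frac{z}{67} + \frac{z}{a}$)
$M{\left(-12,54 - 107 \right)} - 205865 = \left(\frac{1}{67} \left(-12\right) - \frac{12}{54 - 107}\right) - 205865 = \left(- \frac{12}{67} - \frac{12}{-53}\right) - 205865 = \left(- \frac{12}{67} - - \frac{12}{53}\right) - 205865 = \left(- \frac{12}{67} + \frac{12}{53}\right) - 205865 = \frac{168}{3551} - 205865 = - \frac{731026447}{3551}$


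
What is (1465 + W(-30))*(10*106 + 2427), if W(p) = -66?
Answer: 4878313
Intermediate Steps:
(1465 + W(-30))*(10*106 + 2427) = (1465 - 66)*(10*106 + 2427) = 1399*(1060 + 2427) = 1399*3487 = 4878313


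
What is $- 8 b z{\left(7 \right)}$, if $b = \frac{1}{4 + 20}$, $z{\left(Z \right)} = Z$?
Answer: $- \frac{7}{3} \approx -2.3333$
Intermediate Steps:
$b = \frac{1}{24} \approx 0.041667$
$- 8 b z{\left(7 \right)} = \left(-8\right) \frac{1}{24} \cdot 7 = \left(- \frac{1}{3}\right) 7 = - \frac{7}{3}$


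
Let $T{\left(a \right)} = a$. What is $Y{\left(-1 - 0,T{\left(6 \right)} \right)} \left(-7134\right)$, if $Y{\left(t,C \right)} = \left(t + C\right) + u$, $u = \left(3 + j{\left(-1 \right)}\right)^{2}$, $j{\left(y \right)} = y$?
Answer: $-64206$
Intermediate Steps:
$u = 4$ ($u = \left(3 - 1\right)^{2} = 2^{2} = 4$)
$Y{\left(t,C \right)} = 4 + C + t$ ($Y{\left(t,C \right)} = \left(t + C\right) + 4 = \left(C + t\right) + 4 = 4 + C + t$)
$Y{\left(-1 - 0,T{\left(6 \right)} \right)} \left(-7134\right) = \left(4 + 6 - 1\right) \left(-7134\right) = 9 \left(-7134\right) = -64206$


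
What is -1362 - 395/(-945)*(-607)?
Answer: -305371/189 ≈ -1615.7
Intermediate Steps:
-1362 - 395/(-945)*(-607) = -1362 - 395*(-1/945)*(-607) = -1362 + (79/189)*(-607) = -1362 - 47953/189 = -305371/189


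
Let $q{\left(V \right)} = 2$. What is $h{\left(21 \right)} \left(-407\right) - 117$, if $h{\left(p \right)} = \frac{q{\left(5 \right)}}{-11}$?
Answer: $-43$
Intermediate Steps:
$h{\left(p \right)} = - \frac{2}{11}$ ($h{\left(p \right)} = \frac{2}{-11} = 2 \left(- \frac{1}{11}\right) = - \frac{2}{11}$)
$h{\left(21 \right)} \left(-407\right) - 117 = \left(- \frac{2}{11}\right) \left(-407\right) - 117 = 74 - 117 = -43$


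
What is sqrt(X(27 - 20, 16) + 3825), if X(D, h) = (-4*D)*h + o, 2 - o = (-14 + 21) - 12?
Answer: 6*sqrt(94) ≈ 58.172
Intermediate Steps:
o = 7 (o = 2 - ((-14 + 21) - 12) = 2 - (7 - 12) = 2 - 1*(-5) = 2 + 5 = 7)
X(D, h) = 7 - 4*D*h (X(D, h) = (-4*D)*h + 7 = -4*D*h + 7 = 7 - 4*D*h)
sqrt(X(27 - 20, 16) + 3825) = sqrt((7 - 4*(27 - 20)*16) + 3825) = sqrt((7 - 4*7*16) + 3825) = sqrt((7 - 448) + 3825) = sqrt(-441 + 3825) = sqrt(3384) = 6*sqrt(94)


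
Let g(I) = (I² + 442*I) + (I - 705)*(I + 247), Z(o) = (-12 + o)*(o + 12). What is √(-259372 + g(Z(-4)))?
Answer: 3*I*√44299 ≈ 631.42*I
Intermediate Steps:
Z(o) = (-12 + o)*(12 + o)
g(I) = I² + 442*I + (-705 + I)*(247 + I) (g(I) = (I² + 442*I) + (-705 + I)*(247 + I) = I² + 442*I + (-705 + I)*(247 + I))
√(-259372 + g(Z(-4))) = √(-259372 + (-174135 - 16*(-144 + (-4)²) + 2*(-144 + (-4)²)²)) = √(-259372 + (-174135 - 16*(-144 + 16) + 2*(-144 + 16)²)) = √(-259372 + (-174135 - 16*(-128) + 2*(-128)²)) = √(-259372 + (-174135 + 2048 + 2*16384)) = √(-259372 + (-174135 + 2048 + 32768)) = √(-259372 - 139319) = √(-398691) = 3*I*√44299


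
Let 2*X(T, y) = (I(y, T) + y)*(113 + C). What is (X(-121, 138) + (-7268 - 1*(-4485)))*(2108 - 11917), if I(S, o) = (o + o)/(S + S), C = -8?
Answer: -3985092621/92 ≈ -4.3316e+7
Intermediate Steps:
I(S, o) = o/S (I(S, o) = (2*o)/((2*S)) = (2*o)*(1/(2*S)) = o/S)
X(T, y) = 105*y/2 + 105*T/(2*y) (X(T, y) = ((T/y + y)*(113 - 8))/2 = ((y + T/y)*105)/2 = (105*y + 105*T/y)/2 = 105*y/2 + 105*T/(2*y))
(X(-121, 138) + (-7268 - 1*(-4485)))*(2108 - 11917) = ((105/2)*(-121 + 138²)/138 + (-7268 - 1*(-4485)))*(2108 - 11917) = ((105/2)*(1/138)*(-121 + 19044) + (-7268 + 4485))*(-9809) = ((105/2)*(1/138)*18923 - 2783)*(-9809) = (662305/92 - 2783)*(-9809) = (406269/92)*(-9809) = -3985092621/92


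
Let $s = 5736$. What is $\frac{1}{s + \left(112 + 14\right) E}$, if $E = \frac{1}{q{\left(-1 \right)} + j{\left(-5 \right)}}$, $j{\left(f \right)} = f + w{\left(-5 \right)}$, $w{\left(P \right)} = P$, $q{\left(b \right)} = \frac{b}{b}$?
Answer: $\frac{1}{5722} \approx 0.00017476$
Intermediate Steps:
$q{\left(b \right)} = 1$
$j{\left(f \right)} = -5 + f$ ($j{\left(f \right)} = f - 5 = -5 + f$)
$E = - \frac{1}{9}$ ($E = \frac{1}{1 - 10} = \frac{1}{-9} = - \frac{1}{9} \approx -0.11111$)
$\frac{1}{s + \left(112 + 14\right) E} = \frac{1}{5736 + \left(112 + 14\right) \left(- \frac{1}{9}\right)} = \frac{1}{5736 + 126 \left(- \frac{1}{9}\right)} = \frac{1}{5736 - 14} = \frac{1}{5722}$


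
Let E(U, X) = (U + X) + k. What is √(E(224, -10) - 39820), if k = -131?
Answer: I*√39737 ≈ 199.34*I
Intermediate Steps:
E(U, X) = -131 + U + X (E(U, X) = (U + X) - 131 = -131 + U + X)
√(E(224, -10) - 39820) = √((-131 + 224 - 10) - 39820) = √(83 - 39820) = √(-39737) = I*√39737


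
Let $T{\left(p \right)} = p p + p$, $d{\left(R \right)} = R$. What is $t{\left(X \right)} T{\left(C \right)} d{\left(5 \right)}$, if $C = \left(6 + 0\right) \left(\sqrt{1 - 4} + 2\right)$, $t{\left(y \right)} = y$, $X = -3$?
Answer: $-720 - 2250 i \sqrt{3} \approx -720.0 - 3897.1 i$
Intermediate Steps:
$C = 12 + 6 i \sqrt{3}$ ($C = 6 \left(\sqrt{-3} + 2\right) = 6 \left(i \sqrt{3} + 2\right) = 6 \left(2 + i \sqrt{3}\right) = 12 + 6 i \sqrt{3} \approx 12.0 + 10.392 i$)
$T{\left(p \right)} = p + p^{2}$ ($T{\left(p \right)} = p^{2} + p = p + p^{2}$)
$t{\left(X \right)} T{\left(C \right)} d{\left(5 \right)} = - 3 \left(12 + 6 i \sqrt{3}\right) \left(1 + \left(12 + 6 i \sqrt{3}\right)\right) 5 = - 3 \left(12 + 6 i \sqrt{3}\right) \left(13 + 6 i \sqrt{3}\right) 5 = - 15 \left(12 + 6 i \sqrt{3}\right) \left(13 + 6 i \sqrt{3}\right)$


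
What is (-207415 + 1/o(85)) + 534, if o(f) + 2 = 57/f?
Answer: -23377638/113 ≈ -2.0688e+5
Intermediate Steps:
o(f) = -2 + 57/f
(-207415 + 1/o(85)) + 534 = (-207415 + 1/(-2 + 57/85)) + 534 = (-207415 + 1/(-113/85)) + 534 = (-207415 - 85/113) + 534 = -23437980/113 + 534 = -23377638/113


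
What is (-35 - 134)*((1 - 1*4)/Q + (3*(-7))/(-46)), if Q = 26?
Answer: -1326/23 ≈ -57.652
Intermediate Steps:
(-35 - 134)*((1 - 1*4)/Q + (3*(-7))/(-46)) = (-35 - 134)*((1 - 1*4)/26 + (3*(-7))/(-46)) = -169*((1 - 4)*(1/26) - 21*(-1/46)) = -169*(-3*1/26 + 21/46) = -169*(-3/26 + 21/46) = -169*102/299 = -1326/23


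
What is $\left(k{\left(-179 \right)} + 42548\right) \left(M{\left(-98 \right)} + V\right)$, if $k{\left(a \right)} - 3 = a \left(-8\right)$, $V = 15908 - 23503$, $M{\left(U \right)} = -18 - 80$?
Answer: $-338361219$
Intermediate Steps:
$M{\left(U \right)} = -98$ ($M{\left(U \right)} = -18 - 80 = -98$)
$V = -7595$
$k{\left(a \right)} = 3 - 8 a$ ($k{\left(a \right)} = 3 + a \left(-8\right) = 3 - 8 a$)
$\left(k{\left(-179 \right)} + 42548\right) \left(M{\left(-98 \right)} + V\right) = \left(\left(3 - -1432\right) + 42548\right) \left(-98 - 7595\right) = \left(\left(3 + 1432\right) + 42548\right) \left(-7693\right) = \left(1435 + 42548\right) \left(-7693\right) = 43983 \left(-7693\right) = -338361219$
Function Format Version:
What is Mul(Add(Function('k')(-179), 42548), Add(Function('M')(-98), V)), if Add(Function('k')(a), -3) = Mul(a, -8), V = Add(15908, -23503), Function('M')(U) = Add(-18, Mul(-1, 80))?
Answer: -338361219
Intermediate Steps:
Function('M')(U) = -98 (Function('M')(U) = Add(-18, -80) = -98)
V = -7595
Function('k')(a) = Add(3, Mul(-8, a)) (Function('k')(a) = Add(3, Mul(a, -8)) = Add(3, Mul(-8, a)))
Mul(Add(Function('k')(-179), 42548), Add(Function('M')(-98), V)) = Mul(Add(Add(3, Mul(-8, -179)), 42548), Add(-98, -7595)) = Mul(Add(Add(3, 1432), 42548), -7693) = Mul(Add(1435, 42548), -7693) = Mul(43983, -7693) = -338361219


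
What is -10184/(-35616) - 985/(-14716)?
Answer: 1444918/4094727 ≈ 0.35287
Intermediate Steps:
-10184/(-35616) - 985/(-14716) = -10184*(-1/35616) - 985*(-1/14716) = 1273/4452 + 985/14716 = 1444918/4094727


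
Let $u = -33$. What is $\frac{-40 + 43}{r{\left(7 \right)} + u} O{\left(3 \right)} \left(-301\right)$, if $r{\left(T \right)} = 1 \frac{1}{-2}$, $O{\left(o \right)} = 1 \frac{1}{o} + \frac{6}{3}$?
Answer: $\frac{4214}{67} \approx 62.896$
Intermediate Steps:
$O{\left(o \right)} = 2 + \frac{1}{o}$ ($O{\left(o \right)} = \frac{1}{o} + 6 \cdot \frac{1}{3} = \frac{1}{o} + 2 = 2 + \frac{1}{o}$)
$r{\left(T \right)} = - \frac{1}{2}$ ($r{\left(T \right)} = 1 \left(- \frac{1}{2}\right) = - \frac{1}{2}$)
$\frac{-40 + 43}{r{\left(7 \right)} + u} O{\left(3 \right)} \left(-301\right) = \frac{-40 + 43}{- \frac{1}{2} - 33} \left(2 + \frac{1}{3}\right) \left(-301\right) = \frac{3}{- \frac{67}{2}} \left(2 + \frac{1}{3}\right) \left(-301\right) = 3 \left(- \frac{2}{67}\right) \frac{7}{3} \left(-301\right) = \left(- \frac{6}{67}\right) \frac{7}{3} \left(-301\right) = \left(- \frac{14}{67}\right) \left(-301\right) = \frac{4214}{67}$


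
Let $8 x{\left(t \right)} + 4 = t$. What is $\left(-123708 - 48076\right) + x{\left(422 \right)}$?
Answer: $- \frac{686927}{4} \approx -1.7173 \cdot 10^{5}$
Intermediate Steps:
$x{\left(t \right)} = - \frac{1}{2} + \frac{t}{8}$
$\left(-123708 - 48076\right) + x{\left(422 \right)} = \left(-123708 - 48076\right) + \left(- \frac{1}{2} + \frac{1}{8} \cdot 422\right) = \left(-123708 - 48076\right) + \left(- \frac{1}{2} + \frac{211}{4}\right) = -171784 + \frac{209}{4} = - \frac{686927}{4}$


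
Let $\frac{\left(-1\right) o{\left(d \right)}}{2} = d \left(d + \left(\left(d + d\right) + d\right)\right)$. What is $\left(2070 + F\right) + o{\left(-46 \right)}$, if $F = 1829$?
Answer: $-13029$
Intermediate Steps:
$o{\left(d \right)} = - 8 d^{2}$ ($o{\left(d \right)} = - 2 d \left(d + \left(\left(d + d\right) + d\right)\right) = - 2 d \left(d + \left(2 d + d\right)\right) = - 2 d \left(d + 3 d\right) = - 2 d 4 d = - 2 \cdot 4 d^{2} = - 8 d^{2}$)
$\left(2070 + F\right) + o{\left(-46 \right)} = \left(2070 + 1829\right) - 8 \left(-46\right)^{2} = 3899 - 16928 = -13029$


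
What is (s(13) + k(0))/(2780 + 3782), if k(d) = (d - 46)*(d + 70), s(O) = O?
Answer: -3207/6562 ≈ -0.48872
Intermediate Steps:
k(d) = (-46 + d)*(70 + d)
(s(13) + k(0))/(2780 + 3782) = (13 + (-3220 + 0² + 24*0))/(2780 + 3782) = (13 + (-3220 + 0 + 0))/6562 = (13 - 3220)*(1/6562) = -3207*1/6562 = -3207/6562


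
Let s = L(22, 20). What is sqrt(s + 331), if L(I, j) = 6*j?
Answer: sqrt(451) ≈ 21.237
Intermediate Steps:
s = 120 (s = 6*20 = 120)
sqrt(s + 331) = sqrt(120 + 331) = sqrt(451)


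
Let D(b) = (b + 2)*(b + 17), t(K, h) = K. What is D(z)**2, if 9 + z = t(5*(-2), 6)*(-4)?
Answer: 2509056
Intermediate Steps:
z = 31 (z = -9 + (5*(-2))*(-4) = -9 - 10*(-4) = -9 + 40 = 31)
D(b) = (2 + b)*(17 + b)
D(z)**2 = (34 + 31**2 + 19*31)**2 = (34 + 961 + 589)**2 = 1584**2 = 2509056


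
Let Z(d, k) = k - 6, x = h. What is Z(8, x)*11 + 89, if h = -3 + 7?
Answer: 67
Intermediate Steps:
h = 4
x = 4
Z(d, k) = -6 + k
Z(8, x)*11 + 89 = (-6 + 4)*11 + 89 = -2*11 + 89 = -22 + 89 = 67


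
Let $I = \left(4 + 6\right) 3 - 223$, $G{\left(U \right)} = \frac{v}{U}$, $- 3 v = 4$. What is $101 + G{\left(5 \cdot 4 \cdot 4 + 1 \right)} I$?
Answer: $\frac{25315}{243} \approx 104.18$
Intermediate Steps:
$v = - \frac{4}{3}$ ($v = \left(- \frac{1}{3}\right) 4 = - \frac{4}{3} \approx -1.3333$)
$G{\left(U \right)} = - \frac{4}{3 U}$
$I = -193$ ($I = 10 \cdot 3 - 223 = 30 - 223 = -193$)
$101 + G{\left(5 \cdot 4 \cdot 4 + 1 \right)} I = 101 + - \frac{4}{3 \left(5 \cdot 4 \cdot 4 + 1\right)} \left(-193\right) = 101 + - \frac{4}{3 \left(20 \cdot 4 + 1\right)} \left(-193\right) = 101 + - \frac{4}{3 \left(80 + 1\right)} \left(-193\right) = 101 + - \frac{4}{3 \cdot 81} \left(-193\right) = 101 + \left(- \frac{4}{3}\right) \frac{1}{81} \left(-193\right) = 101 - - \frac{772}{243} = 101 + \frac{772}{243} = \frac{25315}{243}$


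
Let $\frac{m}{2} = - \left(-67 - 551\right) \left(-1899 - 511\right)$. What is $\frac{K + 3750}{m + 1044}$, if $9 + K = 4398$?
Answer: $- \frac{2713}{992572} \approx -0.0027333$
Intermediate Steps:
$K = 4389$ ($K = -9 + 4398 = 4389$)
$m = -2978760$ ($m = 2 \left(- \left(-67 - 551\right) \left(-1899 - 511\right)\right) = 2 \left(- \left(-618\right) \left(-2410\right)\right) = 2 \left(\left(-1\right) 1489380\right) = 2 \left(-1489380\right) = -2978760$)
$\frac{K + 3750}{m + 1044} = \frac{4389 + 3750}{-2978760 + 1044} = \frac{8139}{-2977716} = 8139 \left(- \frac{1}{2977716}\right) = - \frac{2713}{992572}$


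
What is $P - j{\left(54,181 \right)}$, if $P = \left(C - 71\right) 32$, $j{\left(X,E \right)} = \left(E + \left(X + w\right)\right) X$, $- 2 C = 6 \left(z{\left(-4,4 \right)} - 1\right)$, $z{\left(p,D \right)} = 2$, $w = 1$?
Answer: $-15112$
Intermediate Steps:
$C = -3$ ($C = - \frac{6 \left(2 - 1\right)}{2} = - \frac{6 \cdot 1}{2} = \left(- \frac{1}{2}\right) 6 = -3$)
$j{\left(X,E \right)} = X \left(1 + E + X\right)$ ($j{\left(X,E \right)} = \left(E + \left(X + 1\right)\right) X = \left(E + \left(1 + X\right)\right) X = \left(1 + E + X\right) X = X \left(1 + E + X\right)$)
$P = -2368$ ($P = \left(-3 - 71\right) 32 = \left(-74\right) 32 = -2368$)
$P - j{\left(54,181 \right)} = -2368 - 54 \left(1 + 181 + 54\right) = -2368 - 54 \cdot 236 = -2368 - 12744 = -15112$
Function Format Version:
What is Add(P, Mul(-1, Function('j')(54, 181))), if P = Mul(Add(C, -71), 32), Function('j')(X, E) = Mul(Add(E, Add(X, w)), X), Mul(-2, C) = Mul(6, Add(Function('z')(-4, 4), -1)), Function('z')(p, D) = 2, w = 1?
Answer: -15112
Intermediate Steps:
C = -3 (C = Mul(Rational(-1, 2), Mul(6, Add(2, -1))) = Mul(Rational(-1, 2), Mul(6, 1)) = Mul(Rational(-1, 2), 6) = -3)
Function('j')(X, E) = Mul(X, Add(1, E, X)) (Function('j')(X, E) = Mul(Add(E, Add(X, 1)), X) = Mul(Add(E, Add(1, X)), X) = Mul(Add(1, E, X), X) = Mul(X, Add(1, E, X)))
P = -2368 (P = Mul(Add(-3, -71), 32) = Mul(-74, 32) = -2368)
Add(P, Mul(-1, Function('j')(54, 181))) = Add(-2368, Mul(-1, Mul(54, Add(1, 181, 54)))) = Add(-2368, Mul(-1, Mul(54, 236))) = Add(-2368, Mul(-1, 12744)) = Add(-2368, -12744) = -15112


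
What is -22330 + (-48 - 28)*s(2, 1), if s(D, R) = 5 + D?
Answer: -22862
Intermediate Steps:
-22330 + (-48 - 28)*s(2, 1) = -22330 + (-48 - 28)*(5 + 2) = -22330 - 76*7 = -22330 - 532 = -22862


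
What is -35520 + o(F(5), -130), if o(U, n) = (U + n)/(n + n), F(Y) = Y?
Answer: -1847015/52 ≈ -35520.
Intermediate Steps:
o(U, n) = (U + n)/(2*n) (o(U, n) = (U + n)/((2*n)) = (U + n)*(1/(2*n)) = (U + n)/(2*n))
-35520 + o(F(5), -130) = -35520 + (½)*(5 - 130)/(-130) = -35520 + (½)*(-1/130)*(-125) = -35520 + 25/52 = -1847015/52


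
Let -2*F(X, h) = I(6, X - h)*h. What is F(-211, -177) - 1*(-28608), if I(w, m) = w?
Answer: 29139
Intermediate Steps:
F(X, h) = -3*h
F(-211, -177) - 1*(-28608) = -3*(-177) - 1*(-28608) = 531 + 28608 = 29139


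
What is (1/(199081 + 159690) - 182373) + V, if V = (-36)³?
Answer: -82168963358/358771 ≈ -2.2903e+5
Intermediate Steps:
V = -46656
(1/(199081 + 159690) - 182373) + V = (1/(199081 + 159690) - 182373) - 46656 = (1/358771 - 182373) - 46656 = -65430143582/358771 - 46656 = -82168963358/358771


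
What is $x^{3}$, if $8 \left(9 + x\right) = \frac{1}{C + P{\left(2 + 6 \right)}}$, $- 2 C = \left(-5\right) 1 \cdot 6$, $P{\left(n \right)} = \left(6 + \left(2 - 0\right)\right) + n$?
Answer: $- \frac{11104492391}{15252992} \approx -728.02$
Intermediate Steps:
$P{\left(n \right)} = 8 + n$ ($P{\left(n \right)} = \left(6 + \left(2 + 0\right)\right) + n = \left(6 + 2\right) + n = 8 + n$)
$C = 15$ ($C = - \frac{\left(-5\right) 1 \cdot 6}{2} = - \frac{\left(-5\right) 6}{2} = \left(- \frac{1}{2}\right) \left(-30\right) = 15$)
$x = - \frac{2231}{248}$ ($x = -9 + \frac{1}{8 \left(15 + \left(8 + \left(2 + 6\right)\right)\right)} = -9 + \frac{1}{8 \left(15 + \left(8 + 8\right)\right)} = -9 + \frac{1}{8 \left(15 + 16\right)} = -9 + \frac{1}{8 \cdot 31} = -9 + \frac{1}{8} \cdot \frac{1}{31} = -9 + \frac{1}{248} = - \frac{2231}{248} \approx -8.996$)
$x^{3} = \left(- \frac{2231}{248}\right)^{3} = - \frac{11104492391}{15252992}$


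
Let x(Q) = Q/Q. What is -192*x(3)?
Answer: -192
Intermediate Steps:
x(Q) = 1
-192*x(3) = -192*1 = -192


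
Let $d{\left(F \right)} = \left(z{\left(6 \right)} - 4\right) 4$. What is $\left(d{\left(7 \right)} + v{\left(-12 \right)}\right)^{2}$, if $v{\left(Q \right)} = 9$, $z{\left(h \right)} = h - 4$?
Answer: $1$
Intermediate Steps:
$z{\left(h \right)} = -4 + h$
$d{\left(F \right)} = -8$ ($d{\left(F \right)} = \left(\left(-4 + 6\right) - 4\right) 4 = \left(2 - 4\right) 4 = \left(-2\right) 4 = -8$)
$\left(d{\left(7 \right)} + v{\left(-12 \right)}\right)^{2} = \left(-8 + 9\right)^{2} = 1^{2} = 1$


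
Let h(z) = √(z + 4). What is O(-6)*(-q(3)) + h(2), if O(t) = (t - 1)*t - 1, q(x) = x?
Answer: -123 + √6 ≈ -120.55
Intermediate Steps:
h(z) = √(4 + z)
O(t) = -1 + t*(-1 + t) (O(t) = (-1 + t)*t - 1 = t*(-1 + t) - 1 = -1 + t*(-1 + t))
O(-6)*(-q(3)) + h(2) = (-1 + (-6)² - 1*(-6))*(-1*3) + √(4 + 2) = (-1 + 36 + 6)*(-3) + √6 = 41*(-3) + √6 = -123 + √6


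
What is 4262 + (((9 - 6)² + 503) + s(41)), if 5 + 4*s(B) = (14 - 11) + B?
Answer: 19135/4 ≈ 4783.8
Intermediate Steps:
s(B) = -½ + B/4 (s(B) = -5/4 + ((14 - 11) + B)/4 = -5/4 + (3 + B)/4 = -5/4 + (¾ + B/4) = -½ + B/4)
4262 + (((9 - 6)² + 503) + s(41)) = 4262 + (((9 - 6)² + 503) + (-½ + (¼)*41)) = 4262 + ((3² + 503) + (-½ + 41/4)) = 4262 + ((9 + 503) + 39/4) = 4262 + (512 + 39/4) = 4262 + 2087/4 = 19135/4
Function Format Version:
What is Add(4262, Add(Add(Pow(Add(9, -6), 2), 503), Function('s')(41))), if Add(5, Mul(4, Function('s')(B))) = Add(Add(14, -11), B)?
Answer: Rational(19135, 4) ≈ 4783.8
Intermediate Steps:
Function('s')(B) = Add(Rational(-1, 2), Mul(Rational(1, 4), B)) (Function('s')(B) = Add(Rational(-5, 4), Mul(Rational(1, 4), Add(Add(14, -11), B))) = Add(Rational(-5, 4), Mul(Rational(1, 4), Add(3, B))) = Add(Rational(-5, 4), Add(Rational(3, 4), Mul(Rational(1, 4), B))) = Add(Rational(-1, 2), Mul(Rational(1, 4), B)))
Add(4262, Add(Add(Pow(Add(9, -6), 2), 503), Function('s')(41))) = Add(4262, Add(Add(Pow(Add(9, -6), 2), 503), Add(Rational(-1, 2), Mul(Rational(1, 4), 41)))) = Add(4262, Add(Add(Pow(3, 2), 503), Add(Rational(-1, 2), Rational(41, 4)))) = Add(4262, Add(Add(9, 503), Rational(39, 4))) = Add(4262, Add(512, Rational(39, 4))) = Add(4262, Rational(2087, 4)) = Rational(19135, 4)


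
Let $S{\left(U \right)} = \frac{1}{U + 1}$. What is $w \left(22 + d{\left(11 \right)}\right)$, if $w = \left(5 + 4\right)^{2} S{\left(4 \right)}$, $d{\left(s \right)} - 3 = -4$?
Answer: $\frac{1701}{5} \approx 340.2$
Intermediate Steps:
$d{\left(s \right)} = -1$ ($d{\left(s \right)} = 3 - 4 = -1$)
$S{\left(U \right)} = \frac{1}{1 + U}$
$w = \frac{81}{5}$ ($w = \frac{\left(5 + 4\right)^{2}}{1 + 4} = \frac{9^{2}}{5} = 81 \cdot \frac{1}{5} = \frac{81}{5} \approx 16.2$)
$w \left(22 + d{\left(11 \right)}\right) = \frac{81 \left(22 - 1\right)}{5} = \frac{81}{5} \cdot 21 = \frac{1701}{5}$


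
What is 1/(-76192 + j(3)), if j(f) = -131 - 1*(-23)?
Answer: -1/76300 ≈ -1.3106e-5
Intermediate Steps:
j(f) = -108 (j(f) = -131 + 23 = -108)
1/(-76192 + j(3)) = 1/(-76192 - 108) = 1/(-76300) = -1/76300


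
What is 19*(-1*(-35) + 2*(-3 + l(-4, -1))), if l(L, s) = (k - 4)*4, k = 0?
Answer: -57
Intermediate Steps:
l(L, s) = -16 (l(L, s) = (0 - 4)*4 = -4*4 = -16)
19*(-1*(-35) + 2*(-3 + l(-4, -1))) = 19*(-1*(-35) + 2*(-3 - 16)) = 19*(35 + 2*(-19)) = 19*(35 - 38) = 19*(-3) = -57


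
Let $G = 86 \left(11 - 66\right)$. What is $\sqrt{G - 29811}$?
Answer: $i \sqrt{34541} \approx 185.85 i$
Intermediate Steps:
$G = -4730$ ($G = 86 \left(-55\right) = -4730$)
$\sqrt{G - 29811} = \sqrt{-4730 - 29811} = \sqrt{-34541} = i \sqrt{34541}$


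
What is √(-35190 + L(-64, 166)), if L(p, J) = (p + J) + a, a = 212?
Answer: 2*I*√8719 ≈ 186.75*I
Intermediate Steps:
L(p, J) = 212 + J + p (L(p, J) = (p + J) + 212 = (J + p) + 212 = 212 + J + p)
√(-35190 + L(-64, 166)) = √(-35190 + (212 + 166 - 64)) = √(-35190 + 314) = √(-34876) = 2*I*√8719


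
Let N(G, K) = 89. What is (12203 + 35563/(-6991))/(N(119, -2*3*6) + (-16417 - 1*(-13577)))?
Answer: -12182230/2747463 ≈ -4.4340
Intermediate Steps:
(12203 + 35563/(-6991))/(N(119, -2*3*6) + (-16417 - 1*(-13577))) = (12203 + 35563/(-6991))/(89 + (-16417 - 1*(-13577))) = (12203 + 35563*(-1/6991))/(89 + (-16417 + 13577)) = (12203 - 35563/6991)/(89 - 2840) = (85275610/6991)/(-2751) = (85275610/6991)*(-1/2751) = -12182230/2747463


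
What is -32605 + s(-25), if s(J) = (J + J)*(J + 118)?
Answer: -37255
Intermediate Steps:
s(J) = 2*J*(118 + J) (s(J) = (2*J)*(118 + J) = 2*J*(118 + J))
-32605 + s(-25) = -32605 + 2*(-25)*(118 - 25) = -32605 + 2*(-25)*93 = -32605 - 4650 = -37255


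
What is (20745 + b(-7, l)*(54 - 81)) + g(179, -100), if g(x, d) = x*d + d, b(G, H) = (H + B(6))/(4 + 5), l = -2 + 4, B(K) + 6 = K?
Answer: 2739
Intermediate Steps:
B(K) = -6 + K
l = 2
b(G, H) = H/9 (b(G, H) = (H + (-6 + 6))/(4 + 5) = (H + 0)/9 = H*(⅑) = H/9)
g(x, d) = d + d*x (g(x, d) = d*x + d = d + d*x)
(20745 + b(-7, l)*(54 - 81)) + g(179, -100) = (20745 + ((⅑)*2)*(54 - 81)) - 100*(1 + 179) = (20745 + (2/9)*(-27)) - 100*180 = (20745 - 6) - 18000 = 20739 - 18000 = 2739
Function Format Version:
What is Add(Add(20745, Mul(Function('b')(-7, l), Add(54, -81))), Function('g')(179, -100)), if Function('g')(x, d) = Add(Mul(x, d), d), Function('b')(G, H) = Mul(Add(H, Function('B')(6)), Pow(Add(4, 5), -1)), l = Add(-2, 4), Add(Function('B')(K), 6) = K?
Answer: 2739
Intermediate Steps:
Function('B')(K) = Add(-6, K)
l = 2
Function('b')(G, H) = Mul(Rational(1, 9), H) (Function('b')(G, H) = Mul(Add(H, Add(-6, 6)), Pow(Add(4, 5), -1)) = Mul(Add(H, 0), Pow(9, -1)) = Mul(H, Rational(1, 9)) = Mul(Rational(1, 9), H))
Function('g')(x, d) = Add(d, Mul(d, x)) (Function('g')(x, d) = Add(Mul(d, x), d) = Add(d, Mul(d, x)))
Add(Add(20745, Mul(Function('b')(-7, l), Add(54, -81))), Function('g')(179, -100)) = Add(Add(20745, Mul(Mul(Rational(1, 9), 2), Add(54, -81))), Mul(-100, Add(1, 179))) = Add(Add(20745, Mul(Rational(2, 9), -27)), Mul(-100, 180)) = Add(Add(20745, -6), -18000) = Add(20739, -18000) = 2739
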